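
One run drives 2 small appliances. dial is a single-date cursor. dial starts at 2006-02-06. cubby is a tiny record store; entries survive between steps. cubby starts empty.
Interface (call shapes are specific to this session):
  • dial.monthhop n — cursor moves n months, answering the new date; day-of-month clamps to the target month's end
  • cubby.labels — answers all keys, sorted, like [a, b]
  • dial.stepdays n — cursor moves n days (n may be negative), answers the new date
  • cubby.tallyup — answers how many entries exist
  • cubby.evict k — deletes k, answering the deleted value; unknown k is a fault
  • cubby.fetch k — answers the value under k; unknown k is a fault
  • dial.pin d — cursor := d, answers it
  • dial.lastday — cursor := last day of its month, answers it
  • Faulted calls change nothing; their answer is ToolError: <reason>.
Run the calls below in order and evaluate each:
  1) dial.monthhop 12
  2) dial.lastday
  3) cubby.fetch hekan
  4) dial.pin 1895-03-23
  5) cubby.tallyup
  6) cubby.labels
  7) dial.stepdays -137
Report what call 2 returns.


Answer: 2007-02-28

Derivation:
Step: dial.monthhop[12]
Result: 2007-02-06
Step: dial.lastday[]
Result: 2007-02-28
Step: cubby.fetch[hekan]
Result: ToolError: no such key hekan
Step: dial.pin[1895-03-23]
Result: 1895-03-23
Step: cubby.tallyup[]
Result: 0
Step: cubby.labels[]
Result: []
Step: dial.stepdays[-137]
Result: 1894-11-06


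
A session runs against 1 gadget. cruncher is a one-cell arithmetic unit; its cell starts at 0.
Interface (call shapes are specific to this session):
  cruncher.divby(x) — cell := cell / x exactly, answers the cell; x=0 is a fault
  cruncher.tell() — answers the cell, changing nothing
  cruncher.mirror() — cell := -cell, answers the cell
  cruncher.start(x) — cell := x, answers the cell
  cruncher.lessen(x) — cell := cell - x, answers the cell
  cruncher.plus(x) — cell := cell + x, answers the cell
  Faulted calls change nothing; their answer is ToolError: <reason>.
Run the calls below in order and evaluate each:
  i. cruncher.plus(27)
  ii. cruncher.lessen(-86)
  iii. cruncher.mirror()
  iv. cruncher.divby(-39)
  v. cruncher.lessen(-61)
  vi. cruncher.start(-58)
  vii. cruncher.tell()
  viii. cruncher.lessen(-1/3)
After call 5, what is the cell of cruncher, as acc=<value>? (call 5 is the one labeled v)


Answer: acc=2492/39

Derivation:
I call cruncher.plus using x=27: 27.
Using cruncher.lessen using x=-86, and observe 113.
Using cruncher.mirror(), and get -113.
Invoking cruncher.divby using x=-39: 113/39.
I use cruncher.lessen using x=-61, and get 2492/39.
Then cruncher.start using x=-58, which returns -58.
Calling cruncher.tell, which returns -58.
Calling cruncher.lessen using x=-1/3, giving -173/3.


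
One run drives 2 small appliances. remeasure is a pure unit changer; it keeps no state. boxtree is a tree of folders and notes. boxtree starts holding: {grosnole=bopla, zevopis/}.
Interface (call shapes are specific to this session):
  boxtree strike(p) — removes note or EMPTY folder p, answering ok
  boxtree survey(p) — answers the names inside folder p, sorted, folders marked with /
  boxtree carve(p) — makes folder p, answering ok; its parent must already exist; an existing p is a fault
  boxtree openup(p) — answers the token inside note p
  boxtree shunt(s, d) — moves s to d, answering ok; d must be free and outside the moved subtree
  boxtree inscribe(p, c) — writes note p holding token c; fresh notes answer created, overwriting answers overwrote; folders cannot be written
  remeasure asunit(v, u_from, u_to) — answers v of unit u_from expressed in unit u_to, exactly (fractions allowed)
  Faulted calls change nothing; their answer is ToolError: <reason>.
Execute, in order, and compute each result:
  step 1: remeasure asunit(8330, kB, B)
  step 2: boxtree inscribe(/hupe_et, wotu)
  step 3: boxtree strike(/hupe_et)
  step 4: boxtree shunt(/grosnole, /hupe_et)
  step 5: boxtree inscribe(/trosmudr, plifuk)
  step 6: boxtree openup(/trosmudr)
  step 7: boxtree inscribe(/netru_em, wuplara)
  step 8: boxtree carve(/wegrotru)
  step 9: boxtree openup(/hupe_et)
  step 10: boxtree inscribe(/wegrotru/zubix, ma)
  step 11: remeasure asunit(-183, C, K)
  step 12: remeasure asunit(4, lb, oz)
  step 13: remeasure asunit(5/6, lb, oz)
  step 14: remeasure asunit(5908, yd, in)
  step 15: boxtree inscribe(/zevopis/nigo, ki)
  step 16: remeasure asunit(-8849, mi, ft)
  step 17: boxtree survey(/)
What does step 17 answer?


Answer: [hupe_et, netru_em, trosmudr, wegrotru/, zevopis/]

Derivation:
Do: remeasure asunit[v→8330; u_from→kB; u_to→B]
See: 8330000
Do: boxtree inscribe[p→/hupe_et; c→wotu]
See: created
Do: boxtree strike[p→/hupe_et]
See: ok
Do: boxtree shunt[s→/grosnole; d→/hupe_et]
See: ok
Do: boxtree inscribe[p→/trosmudr; c→plifuk]
See: created
Do: boxtree openup[p→/trosmudr]
See: plifuk
Do: boxtree inscribe[p→/netru_em; c→wuplara]
See: created
Do: boxtree carve[p→/wegrotru]
See: ok
Do: boxtree openup[p→/hupe_et]
See: bopla
Do: boxtree inscribe[p→/wegrotru/zubix; c→ma]
See: created
Do: remeasure asunit[v→-183; u_from→C; u_to→K]
See: 1803/20
Do: remeasure asunit[v→4; u_from→lb; u_to→oz]
See: 64
Do: remeasure asunit[v→5/6; u_from→lb; u_to→oz]
See: 40/3
Do: remeasure asunit[v→5908; u_from→yd; u_to→in]
See: 212688
Do: boxtree inscribe[p→/zevopis/nigo; c→ki]
See: created
Do: remeasure asunit[v→-8849; u_from→mi; u_to→ft]
See: -46722720
Do: boxtree survey[p→/]
See: [hupe_et, netru_em, trosmudr, wegrotru/, zevopis/]


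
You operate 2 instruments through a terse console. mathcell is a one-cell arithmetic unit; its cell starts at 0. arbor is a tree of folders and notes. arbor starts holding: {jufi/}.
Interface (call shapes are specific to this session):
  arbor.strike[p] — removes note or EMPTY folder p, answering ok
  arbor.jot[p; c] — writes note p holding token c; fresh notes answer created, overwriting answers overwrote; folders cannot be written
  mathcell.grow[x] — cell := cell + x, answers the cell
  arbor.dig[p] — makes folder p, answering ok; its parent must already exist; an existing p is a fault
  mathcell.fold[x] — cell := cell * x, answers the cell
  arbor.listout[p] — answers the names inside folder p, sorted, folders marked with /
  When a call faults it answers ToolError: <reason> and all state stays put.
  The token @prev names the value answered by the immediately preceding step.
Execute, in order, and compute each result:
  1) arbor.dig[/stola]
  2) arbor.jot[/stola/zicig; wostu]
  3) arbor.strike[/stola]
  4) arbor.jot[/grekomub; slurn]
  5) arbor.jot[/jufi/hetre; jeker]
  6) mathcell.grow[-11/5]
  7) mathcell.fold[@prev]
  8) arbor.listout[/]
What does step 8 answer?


Answer: [grekomub, jufi/, stola/]

Derivation:
CALL dig[p: /stola]
RET  ok
CALL jot[p: /stola/zicig; c: wostu]
RET  created
CALL strike[p: /stola]
RET  ToolError: not empty
CALL jot[p: /grekomub; c: slurn]
RET  created
CALL jot[p: /jufi/hetre; c: jeker]
RET  created
CALL grow[x: -11/5]
RET  -11/5
CALL fold[x: @prev]
RET  121/25
CALL listout[p: /]
RET  [grekomub, jufi/, stola/]


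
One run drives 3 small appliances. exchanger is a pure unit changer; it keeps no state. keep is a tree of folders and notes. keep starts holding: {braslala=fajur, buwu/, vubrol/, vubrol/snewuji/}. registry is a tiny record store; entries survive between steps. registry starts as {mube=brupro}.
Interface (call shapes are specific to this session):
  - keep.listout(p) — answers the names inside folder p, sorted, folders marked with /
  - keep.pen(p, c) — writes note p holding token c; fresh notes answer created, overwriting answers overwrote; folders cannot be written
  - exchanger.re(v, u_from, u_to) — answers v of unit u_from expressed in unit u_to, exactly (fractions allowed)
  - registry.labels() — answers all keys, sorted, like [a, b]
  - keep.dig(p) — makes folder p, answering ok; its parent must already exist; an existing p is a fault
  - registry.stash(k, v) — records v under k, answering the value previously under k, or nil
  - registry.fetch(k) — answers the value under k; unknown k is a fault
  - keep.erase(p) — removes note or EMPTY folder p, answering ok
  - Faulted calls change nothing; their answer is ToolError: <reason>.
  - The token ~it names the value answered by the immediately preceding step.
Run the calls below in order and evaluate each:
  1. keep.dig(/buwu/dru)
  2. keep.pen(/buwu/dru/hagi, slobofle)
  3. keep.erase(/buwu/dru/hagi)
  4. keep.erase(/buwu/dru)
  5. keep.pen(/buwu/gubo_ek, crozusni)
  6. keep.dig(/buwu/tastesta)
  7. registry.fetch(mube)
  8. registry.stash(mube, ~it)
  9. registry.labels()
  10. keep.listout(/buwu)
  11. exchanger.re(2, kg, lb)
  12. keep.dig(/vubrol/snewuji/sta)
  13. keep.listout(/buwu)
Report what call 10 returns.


Answer: [gubo_ek, tastesta/]

Derivation:
Step: keep.dig[/buwu/dru]
Result: ok
Step: keep.pen[/buwu/dru/hagi; slobofle]
Result: created
Step: keep.erase[/buwu/dru/hagi]
Result: ok
Step: keep.erase[/buwu/dru]
Result: ok
Step: keep.pen[/buwu/gubo_ek; crozusni]
Result: created
Step: keep.dig[/buwu/tastesta]
Result: ok
Step: registry.fetch[mube]
Result: brupro
Step: registry.stash[mube; ~it]
Result: brupro
Step: registry.labels[]
Result: [mube]
Step: keep.listout[/buwu]
Result: [gubo_ek, tastesta/]
Step: exchanger.re[2; kg; lb]
Result: 200000000/45359237
Step: keep.dig[/vubrol/snewuji/sta]
Result: ok
Step: keep.listout[/buwu]
Result: [gubo_ek, tastesta/]


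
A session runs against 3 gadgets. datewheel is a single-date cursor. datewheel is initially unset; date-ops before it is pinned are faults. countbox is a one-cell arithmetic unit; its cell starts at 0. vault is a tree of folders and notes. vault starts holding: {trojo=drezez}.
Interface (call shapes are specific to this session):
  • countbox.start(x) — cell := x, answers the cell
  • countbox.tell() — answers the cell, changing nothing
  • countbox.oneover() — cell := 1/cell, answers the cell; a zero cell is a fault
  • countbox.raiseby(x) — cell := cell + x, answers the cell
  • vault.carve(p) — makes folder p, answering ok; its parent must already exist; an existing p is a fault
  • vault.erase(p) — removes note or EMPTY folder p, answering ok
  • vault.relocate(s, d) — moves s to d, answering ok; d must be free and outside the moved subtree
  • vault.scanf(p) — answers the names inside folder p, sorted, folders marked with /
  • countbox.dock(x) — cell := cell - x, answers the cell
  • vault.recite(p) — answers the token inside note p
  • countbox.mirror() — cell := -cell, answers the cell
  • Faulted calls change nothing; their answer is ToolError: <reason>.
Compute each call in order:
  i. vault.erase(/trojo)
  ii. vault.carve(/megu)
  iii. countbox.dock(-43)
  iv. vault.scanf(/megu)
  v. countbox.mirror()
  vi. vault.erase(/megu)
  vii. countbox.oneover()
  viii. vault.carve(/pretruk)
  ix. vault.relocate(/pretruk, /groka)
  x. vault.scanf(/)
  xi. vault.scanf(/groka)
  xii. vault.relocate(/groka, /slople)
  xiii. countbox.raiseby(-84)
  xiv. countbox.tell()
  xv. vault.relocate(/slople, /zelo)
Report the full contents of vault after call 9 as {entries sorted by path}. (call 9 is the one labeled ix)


$ vault.erase p: /trojo
  ok
$ vault.carve p: /megu
  ok
$ countbox.dock x: -43
  43
$ vault.scanf p: /megu
  []
$ countbox.mirror
  -43
$ vault.erase p: /megu
  ok
$ countbox.oneover
  -1/43
$ vault.carve p: /pretruk
  ok
$ vault.relocate s: /pretruk d: /groka
  ok
$ vault.scanf p: /
  [groka/]
$ vault.scanf p: /groka
  []
$ vault.relocate s: /groka d: /slople
  ok
$ countbox.raiseby x: -84
  -3613/43
$ countbox.tell
  -3613/43
$ vault.relocate s: /slople d: /zelo
  ok

Answer: {groka/}


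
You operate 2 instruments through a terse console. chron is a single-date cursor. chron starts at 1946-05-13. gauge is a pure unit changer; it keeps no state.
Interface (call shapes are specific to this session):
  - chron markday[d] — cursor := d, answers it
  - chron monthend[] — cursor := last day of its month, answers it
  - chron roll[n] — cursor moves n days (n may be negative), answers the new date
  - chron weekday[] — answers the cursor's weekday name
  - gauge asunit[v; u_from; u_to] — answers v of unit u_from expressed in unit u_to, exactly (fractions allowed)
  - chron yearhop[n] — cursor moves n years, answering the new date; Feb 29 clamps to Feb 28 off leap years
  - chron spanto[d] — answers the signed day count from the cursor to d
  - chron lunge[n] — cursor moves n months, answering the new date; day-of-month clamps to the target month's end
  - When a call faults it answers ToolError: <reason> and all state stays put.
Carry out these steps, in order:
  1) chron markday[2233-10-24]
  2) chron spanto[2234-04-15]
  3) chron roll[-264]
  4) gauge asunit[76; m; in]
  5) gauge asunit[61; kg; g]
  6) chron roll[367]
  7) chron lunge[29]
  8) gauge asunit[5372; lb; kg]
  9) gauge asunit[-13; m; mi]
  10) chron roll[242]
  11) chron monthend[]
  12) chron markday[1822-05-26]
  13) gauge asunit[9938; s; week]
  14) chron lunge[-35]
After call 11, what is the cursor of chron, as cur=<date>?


Answer: cur=2237-03-31

Derivation:
>> chron markday(d→2233-10-24)
<< 2233-10-24
>> chron spanto(d→2234-04-15)
<< 173
>> chron roll(n→-264)
<< 2233-02-02
>> gauge asunit(v→76, u_from→m, u_to→in)
<< 380000/127
>> gauge asunit(v→61, u_from→kg, u_to→g)
<< 61000
>> chron roll(n→367)
<< 2234-02-04
>> chron lunge(n→29)
<< 2236-07-04
>> gauge asunit(v→5372, u_from→lb, u_to→kg)
<< 60917455291/25000000
>> gauge asunit(v→-13, u_from→m, u_to→mi)
<< -1625/201168
>> chron roll(n→242)
<< 2237-03-03
>> chron monthend()
<< 2237-03-31
>> chron markday(d→1822-05-26)
<< 1822-05-26
>> gauge asunit(v→9938, u_from→s, u_to→week)
<< 4969/302400
>> chron lunge(n→-35)
<< 1819-06-26


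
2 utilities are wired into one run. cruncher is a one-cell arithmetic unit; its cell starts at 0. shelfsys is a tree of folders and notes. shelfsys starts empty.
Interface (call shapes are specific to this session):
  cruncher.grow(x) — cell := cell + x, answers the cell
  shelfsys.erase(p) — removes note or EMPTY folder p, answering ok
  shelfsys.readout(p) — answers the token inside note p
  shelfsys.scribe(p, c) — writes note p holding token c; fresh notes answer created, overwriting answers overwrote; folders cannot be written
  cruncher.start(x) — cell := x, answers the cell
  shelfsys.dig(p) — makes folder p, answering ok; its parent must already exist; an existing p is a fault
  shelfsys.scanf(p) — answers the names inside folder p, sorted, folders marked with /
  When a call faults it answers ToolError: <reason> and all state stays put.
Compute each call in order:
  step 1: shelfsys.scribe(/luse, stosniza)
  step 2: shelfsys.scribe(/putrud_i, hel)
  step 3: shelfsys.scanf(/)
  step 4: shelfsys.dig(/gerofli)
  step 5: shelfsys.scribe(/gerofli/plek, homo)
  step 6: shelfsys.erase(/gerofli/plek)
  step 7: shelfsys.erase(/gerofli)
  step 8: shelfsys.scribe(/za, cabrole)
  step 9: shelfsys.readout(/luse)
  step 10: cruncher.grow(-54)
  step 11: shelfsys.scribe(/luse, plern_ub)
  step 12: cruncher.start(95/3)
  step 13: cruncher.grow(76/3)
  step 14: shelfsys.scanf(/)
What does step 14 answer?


Answer: [luse, putrud_i, za]

Derivation:
Step: scribe[/luse; stosniza]
Result: created
Step: scribe[/putrud_i; hel]
Result: created
Step: scanf[/]
Result: [luse, putrud_i]
Step: dig[/gerofli]
Result: ok
Step: scribe[/gerofli/plek; homo]
Result: created
Step: erase[/gerofli/plek]
Result: ok
Step: erase[/gerofli]
Result: ok
Step: scribe[/za; cabrole]
Result: created
Step: readout[/luse]
Result: stosniza
Step: grow[-54]
Result: -54
Step: scribe[/luse; plern_ub]
Result: overwrote
Step: start[95/3]
Result: 95/3
Step: grow[76/3]
Result: 57
Step: scanf[/]
Result: [luse, putrud_i, za]


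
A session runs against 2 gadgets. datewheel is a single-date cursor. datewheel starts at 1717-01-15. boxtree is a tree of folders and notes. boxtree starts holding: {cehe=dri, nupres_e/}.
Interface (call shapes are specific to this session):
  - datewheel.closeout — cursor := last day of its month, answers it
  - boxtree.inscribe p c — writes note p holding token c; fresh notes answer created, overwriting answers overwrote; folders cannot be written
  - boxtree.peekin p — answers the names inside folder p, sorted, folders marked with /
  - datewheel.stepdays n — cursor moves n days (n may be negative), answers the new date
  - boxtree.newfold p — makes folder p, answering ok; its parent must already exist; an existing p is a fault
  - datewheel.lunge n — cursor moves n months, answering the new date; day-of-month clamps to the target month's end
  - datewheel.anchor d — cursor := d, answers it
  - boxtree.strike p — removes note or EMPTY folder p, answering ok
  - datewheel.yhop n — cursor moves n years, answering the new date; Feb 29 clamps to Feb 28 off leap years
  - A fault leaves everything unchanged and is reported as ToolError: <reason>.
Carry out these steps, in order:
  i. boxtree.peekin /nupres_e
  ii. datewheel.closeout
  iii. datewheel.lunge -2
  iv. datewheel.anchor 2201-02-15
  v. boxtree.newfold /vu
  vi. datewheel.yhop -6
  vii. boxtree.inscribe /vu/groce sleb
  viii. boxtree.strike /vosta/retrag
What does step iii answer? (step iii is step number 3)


Answer: 1716-11-30

Derivation:
Act: boxtree.peekin[/nupres_e]
Obs: []
Act: datewheel.closeout[]
Obs: 1717-01-31
Act: datewheel.lunge[-2]
Obs: 1716-11-30
Act: datewheel.anchor[2201-02-15]
Obs: 2201-02-15
Act: boxtree.newfold[/vu]
Obs: ok
Act: datewheel.yhop[-6]
Obs: 2195-02-15
Act: boxtree.inscribe[/vu/groce; sleb]
Obs: created
Act: boxtree.strike[/vosta/retrag]
Obs: ToolError: not found


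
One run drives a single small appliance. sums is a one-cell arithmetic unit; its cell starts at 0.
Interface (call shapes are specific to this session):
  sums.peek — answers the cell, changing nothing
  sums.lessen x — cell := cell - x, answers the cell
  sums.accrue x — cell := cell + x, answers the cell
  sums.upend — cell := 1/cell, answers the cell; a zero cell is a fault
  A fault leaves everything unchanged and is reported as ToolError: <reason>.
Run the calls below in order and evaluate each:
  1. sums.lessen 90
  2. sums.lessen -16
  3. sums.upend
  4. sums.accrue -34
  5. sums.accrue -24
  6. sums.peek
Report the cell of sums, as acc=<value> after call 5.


-> sums.lessen(x=90)
<- -90
-> sums.lessen(x=-16)
<- -74
-> sums.upend()
<- -1/74
-> sums.accrue(x=-34)
<- -2517/74
-> sums.accrue(x=-24)
<- -4293/74
-> sums.peek()
<- -4293/74

Answer: acc=-4293/74


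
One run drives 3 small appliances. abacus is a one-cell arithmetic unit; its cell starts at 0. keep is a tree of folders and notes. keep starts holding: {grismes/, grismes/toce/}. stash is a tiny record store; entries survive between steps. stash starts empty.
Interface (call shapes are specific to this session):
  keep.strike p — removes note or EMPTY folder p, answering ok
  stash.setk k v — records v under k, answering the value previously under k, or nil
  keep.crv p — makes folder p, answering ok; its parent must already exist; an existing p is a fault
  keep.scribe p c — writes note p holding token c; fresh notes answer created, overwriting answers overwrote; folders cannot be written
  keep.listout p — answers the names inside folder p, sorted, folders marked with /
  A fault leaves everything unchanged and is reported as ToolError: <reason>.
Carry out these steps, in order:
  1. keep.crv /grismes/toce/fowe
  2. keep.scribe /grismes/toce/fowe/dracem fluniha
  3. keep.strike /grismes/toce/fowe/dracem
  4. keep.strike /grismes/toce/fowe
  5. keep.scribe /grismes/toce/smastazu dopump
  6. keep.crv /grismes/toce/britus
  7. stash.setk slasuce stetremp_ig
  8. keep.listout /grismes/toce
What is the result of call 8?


Answer: [britus/, smastazu]

Derivation:
! keep.crv(p=/grismes/toce/fowe) ~> ok
! keep.scribe(p=/grismes/toce/fowe/dracem, c=fluniha) ~> created
! keep.strike(p=/grismes/toce/fowe/dracem) ~> ok
! keep.strike(p=/grismes/toce/fowe) ~> ok
! keep.scribe(p=/grismes/toce/smastazu, c=dopump) ~> created
! keep.crv(p=/grismes/toce/britus) ~> ok
! stash.setk(k=slasuce, v=stetremp_ig) ~> nil
! keep.listout(p=/grismes/toce) ~> [britus/, smastazu]


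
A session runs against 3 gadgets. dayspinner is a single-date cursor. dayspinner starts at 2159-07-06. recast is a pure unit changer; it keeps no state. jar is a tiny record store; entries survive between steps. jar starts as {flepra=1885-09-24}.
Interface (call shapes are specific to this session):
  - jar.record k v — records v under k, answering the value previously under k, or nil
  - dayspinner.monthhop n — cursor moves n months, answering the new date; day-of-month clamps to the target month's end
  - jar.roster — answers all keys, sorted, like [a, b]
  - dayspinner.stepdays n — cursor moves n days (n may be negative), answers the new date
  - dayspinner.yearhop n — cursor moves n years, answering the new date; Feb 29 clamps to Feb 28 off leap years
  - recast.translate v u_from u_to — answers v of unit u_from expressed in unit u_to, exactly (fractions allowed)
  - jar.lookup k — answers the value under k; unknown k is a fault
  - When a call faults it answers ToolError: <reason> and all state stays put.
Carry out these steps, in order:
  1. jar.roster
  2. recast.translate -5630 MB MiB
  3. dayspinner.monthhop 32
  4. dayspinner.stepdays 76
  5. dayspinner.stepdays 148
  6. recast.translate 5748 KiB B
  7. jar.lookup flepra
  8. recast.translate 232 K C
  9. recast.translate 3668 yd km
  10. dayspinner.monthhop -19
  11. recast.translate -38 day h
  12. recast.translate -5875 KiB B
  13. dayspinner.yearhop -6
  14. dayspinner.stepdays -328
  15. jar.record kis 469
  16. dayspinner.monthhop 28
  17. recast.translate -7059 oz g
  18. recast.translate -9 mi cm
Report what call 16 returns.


[in] jar.roster
[out] [flepra]
[in] recast.translate v=-5630 u_from=MB u_to=MiB
[out] -43984375/8192
[in] dayspinner.monthhop n=32
[out] 2162-03-06
[in] dayspinner.stepdays n=76
[out] 2162-05-21
[in] dayspinner.stepdays n=148
[out] 2162-10-16
[in] recast.translate v=5748 u_from=KiB u_to=B
[out] 5885952
[in] jar.lookup k=flepra
[out] 1885-09-24
[in] recast.translate v=232 u_from=K u_to=C
[out] -823/20
[in] recast.translate v=3668 u_from=yd u_to=km
[out] 1048131/312500
[in] dayspinner.monthhop n=-19
[out] 2161-03-16
[in] recast.translate v=-38 u_from=day u_to=h
[out] -912
[in] recast.translate v=-5875 u_from=KiB u_to=B
[out] -6016000
[in] dayspinner.yearhop n=-6
[out] 2155-03-16
[in] dayspinner.stepdays n=-328
[out] 2154-04-22
[in] jar.record k=kis v=469
[out] nil
[in] dayspinner.monthhop n=28
[out] 2156-08-22
[in] recast.translate v=-7059 u_from=oz u_to=g
[out] -320190853983/1600000
[in] recast.translate v=-9 u_from=mi u_to=cm
[out] -7242048/5

Answer: 2156-08-22


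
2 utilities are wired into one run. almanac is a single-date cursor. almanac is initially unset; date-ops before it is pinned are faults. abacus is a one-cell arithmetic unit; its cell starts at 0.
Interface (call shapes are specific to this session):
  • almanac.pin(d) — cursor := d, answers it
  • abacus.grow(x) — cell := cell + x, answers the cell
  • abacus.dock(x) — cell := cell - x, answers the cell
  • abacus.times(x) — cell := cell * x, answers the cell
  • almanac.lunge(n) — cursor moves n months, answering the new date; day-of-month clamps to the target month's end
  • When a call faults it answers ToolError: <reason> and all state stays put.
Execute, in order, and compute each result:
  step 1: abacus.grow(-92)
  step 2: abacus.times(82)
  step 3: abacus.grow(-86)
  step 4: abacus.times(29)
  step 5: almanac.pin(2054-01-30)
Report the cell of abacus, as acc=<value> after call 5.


Answer: acc=-221270

Derivation:
! grow(x: -92) => -92
! times(x: 82) => -7544
! grow(x: -86) => -7630
! times(x: 29) => -221270
! pin(d: 2054-01-30) => 2054-01-30


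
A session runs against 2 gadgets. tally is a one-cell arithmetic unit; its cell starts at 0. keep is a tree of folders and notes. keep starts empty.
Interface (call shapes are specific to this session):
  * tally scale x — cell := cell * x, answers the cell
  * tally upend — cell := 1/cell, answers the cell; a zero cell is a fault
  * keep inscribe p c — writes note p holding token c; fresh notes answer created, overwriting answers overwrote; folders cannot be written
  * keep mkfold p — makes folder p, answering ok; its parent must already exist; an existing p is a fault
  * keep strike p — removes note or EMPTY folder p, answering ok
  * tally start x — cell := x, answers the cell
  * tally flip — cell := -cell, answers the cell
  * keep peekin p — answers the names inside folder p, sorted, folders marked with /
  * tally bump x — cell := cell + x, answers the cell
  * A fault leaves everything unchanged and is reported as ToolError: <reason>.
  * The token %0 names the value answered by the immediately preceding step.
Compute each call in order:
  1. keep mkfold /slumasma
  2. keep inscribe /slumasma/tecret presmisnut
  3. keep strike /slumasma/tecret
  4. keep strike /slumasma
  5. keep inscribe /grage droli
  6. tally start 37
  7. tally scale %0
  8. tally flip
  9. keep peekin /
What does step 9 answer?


Answer: [grage]

Derivation:
% keep mkfold p='/slumasma'
  ok
% keep inscribe p='/slumasma/tecret' c='presmisnut'
  created
% keep strike p='/slumasma/tecret'
  ok
% keep strike p='/slumasma'
  ok
% keep inscribe p='/grage' c='droli'
  created
% tally start x='37'
  37
% tally scale x='%0'
  1369
% tally flip
  -1369
% keep peekin p='/'
  [grage]


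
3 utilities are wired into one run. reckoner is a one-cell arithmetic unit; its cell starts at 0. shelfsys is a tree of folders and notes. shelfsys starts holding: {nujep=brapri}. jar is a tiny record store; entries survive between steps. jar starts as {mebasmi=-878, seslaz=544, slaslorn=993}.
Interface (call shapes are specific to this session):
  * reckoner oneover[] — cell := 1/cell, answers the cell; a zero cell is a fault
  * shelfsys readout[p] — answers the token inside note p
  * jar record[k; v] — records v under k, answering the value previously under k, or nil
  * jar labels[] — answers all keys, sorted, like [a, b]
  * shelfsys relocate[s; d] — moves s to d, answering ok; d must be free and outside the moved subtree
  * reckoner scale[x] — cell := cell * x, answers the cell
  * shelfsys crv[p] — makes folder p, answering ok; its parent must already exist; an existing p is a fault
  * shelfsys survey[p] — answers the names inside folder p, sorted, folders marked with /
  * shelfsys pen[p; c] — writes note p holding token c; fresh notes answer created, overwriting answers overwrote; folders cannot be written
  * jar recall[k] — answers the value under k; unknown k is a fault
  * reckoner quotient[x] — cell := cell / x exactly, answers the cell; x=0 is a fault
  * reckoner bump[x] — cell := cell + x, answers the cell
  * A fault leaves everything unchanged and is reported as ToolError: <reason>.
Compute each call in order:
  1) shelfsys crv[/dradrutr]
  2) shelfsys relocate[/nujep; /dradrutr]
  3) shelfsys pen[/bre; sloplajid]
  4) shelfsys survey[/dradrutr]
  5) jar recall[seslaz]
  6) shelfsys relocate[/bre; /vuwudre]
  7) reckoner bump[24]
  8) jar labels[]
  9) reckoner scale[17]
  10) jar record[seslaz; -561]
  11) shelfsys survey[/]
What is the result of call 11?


>>> shelfsys crv p→/dradrutr
= ok
>>> shelfsys relocate s→/nujep d→/dradrutr
= ToolError: exists
>>> shelfsys pen p→/bre c→sloplajid
= created
>>> shelfsys survey p→/dradrutr
= []
>>> jar recall k→seslaz
= 544
>>> shelfsys relocate s→/bre d→/vuwudre
= ok
>>> reckoner bump x→24
= 24
>>> jar labels
= [mebasmi, seslaz, slaslorn]
>>> reckoner scale x→17
= 408
>>> jar record k→seslaz v→-561
= 544
>>> shelfsys survey p→/
= [dradrutr/, nujep, vuwudre]

Answer: [dradrutr/, nujep, vuwudre]


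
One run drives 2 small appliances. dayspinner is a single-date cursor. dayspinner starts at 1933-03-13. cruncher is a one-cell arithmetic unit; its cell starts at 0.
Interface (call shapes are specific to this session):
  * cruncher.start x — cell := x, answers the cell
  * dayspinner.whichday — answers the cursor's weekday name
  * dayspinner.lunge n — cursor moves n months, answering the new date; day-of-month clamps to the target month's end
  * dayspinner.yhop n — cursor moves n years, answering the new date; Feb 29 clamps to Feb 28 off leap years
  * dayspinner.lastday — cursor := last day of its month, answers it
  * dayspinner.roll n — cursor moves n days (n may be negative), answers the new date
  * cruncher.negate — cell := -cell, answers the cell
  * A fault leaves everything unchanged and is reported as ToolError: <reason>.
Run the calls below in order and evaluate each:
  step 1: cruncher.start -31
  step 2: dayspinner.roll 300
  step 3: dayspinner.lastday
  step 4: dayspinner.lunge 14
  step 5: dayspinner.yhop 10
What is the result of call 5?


Answer: 1945-03-31

Derivation:
Step: start[x=-31]
Result: -31
Step: roll[n=300]
Result: 1934-01-07
Step: lastday[]
Result: 1934-01-31
Step: lunge[n=14]
Result: 1935-03-31
Step: yhop[n=10]
Result: 1945-03-31


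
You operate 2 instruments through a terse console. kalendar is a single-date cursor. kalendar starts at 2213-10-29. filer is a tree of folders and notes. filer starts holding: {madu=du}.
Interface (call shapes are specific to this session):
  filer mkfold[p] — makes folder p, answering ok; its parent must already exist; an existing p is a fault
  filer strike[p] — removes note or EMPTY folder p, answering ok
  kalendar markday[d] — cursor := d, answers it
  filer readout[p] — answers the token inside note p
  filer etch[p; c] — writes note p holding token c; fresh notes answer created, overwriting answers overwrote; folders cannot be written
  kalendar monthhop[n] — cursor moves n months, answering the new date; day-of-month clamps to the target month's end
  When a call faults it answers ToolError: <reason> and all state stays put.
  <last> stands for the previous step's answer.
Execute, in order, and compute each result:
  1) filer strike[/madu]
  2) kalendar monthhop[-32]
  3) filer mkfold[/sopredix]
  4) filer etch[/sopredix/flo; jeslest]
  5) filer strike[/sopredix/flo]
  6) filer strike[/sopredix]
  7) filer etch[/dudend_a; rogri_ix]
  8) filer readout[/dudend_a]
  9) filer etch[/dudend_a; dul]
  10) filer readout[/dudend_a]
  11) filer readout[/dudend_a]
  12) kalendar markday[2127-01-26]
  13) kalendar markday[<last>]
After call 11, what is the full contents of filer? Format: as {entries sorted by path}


Calling filer strike(/madu), yielding ok.
Invoking kalendar monthhop(-32), — result: 2211-02-28.
I call filer mkfold(/sopredix), → ok.
Now I run filer etch(/sopredix/flo, jeslest), which returns created.
Using filer strike(/sopredix/flo), yielding ok.
I invoke filer strike(/sopredix), → ok.
Now I run filer etch(/dudend_a, rogri_ix), — result: created.
I invoke filer readout(/dudend_a), and observe rogri_ix.
Calling filer etch(/dudend_a, dul), and see overwrote.
I call filer readout(/dudend_a), which returns dul.
I use filer readout(/dudend_a), yielding dul.
Then kalendar markday(2127-01-26), giving 2127-01-26.
I invoke kalendar markday(<last>): 2127-01-26.

Answer: {dudend_a=dul}


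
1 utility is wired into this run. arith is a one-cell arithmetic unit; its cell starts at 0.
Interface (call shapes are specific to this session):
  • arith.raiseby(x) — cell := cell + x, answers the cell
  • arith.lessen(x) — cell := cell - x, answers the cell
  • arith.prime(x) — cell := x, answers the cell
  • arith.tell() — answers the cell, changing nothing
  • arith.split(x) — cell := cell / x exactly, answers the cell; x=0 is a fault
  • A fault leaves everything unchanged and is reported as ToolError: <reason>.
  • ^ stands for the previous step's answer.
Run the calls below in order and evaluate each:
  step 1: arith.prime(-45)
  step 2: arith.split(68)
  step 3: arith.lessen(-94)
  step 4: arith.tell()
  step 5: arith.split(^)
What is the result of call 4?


Answer: 6347/68

Derivation:
>>> arith.prime x: -45
[out] -45
>>> arith.split x: 68
[out] -45/68
>>> arith.lessen x: -94
[out] 6347/68
>>> arith.tell
[out] 6347/68
>>> arith.split x: ^
[out] 1


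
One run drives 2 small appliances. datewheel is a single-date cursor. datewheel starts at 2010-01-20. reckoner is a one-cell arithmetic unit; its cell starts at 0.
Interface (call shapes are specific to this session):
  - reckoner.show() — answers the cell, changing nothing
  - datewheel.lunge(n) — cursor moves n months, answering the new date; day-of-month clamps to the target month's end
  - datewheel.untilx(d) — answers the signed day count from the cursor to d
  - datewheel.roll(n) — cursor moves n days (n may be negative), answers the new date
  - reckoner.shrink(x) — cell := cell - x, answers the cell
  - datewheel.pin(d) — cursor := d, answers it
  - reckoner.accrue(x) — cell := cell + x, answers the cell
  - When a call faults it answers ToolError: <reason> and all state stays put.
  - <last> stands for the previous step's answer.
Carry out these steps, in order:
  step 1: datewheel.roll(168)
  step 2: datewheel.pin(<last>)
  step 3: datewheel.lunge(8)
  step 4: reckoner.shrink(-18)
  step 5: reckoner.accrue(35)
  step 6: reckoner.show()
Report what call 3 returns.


I run datewheel.roll using 168, and get 2010-07-07.
I try datewheel.pin using <last>, and get 2010-07-07.
Invoking datewheel.lunge using 8: 2011-03-07.
I invoke reckoner.shrink using -18, — result: 18.
Calling reckoner.accrue using 35, — result: 53.
Using reckoner.show, which returns 53.

Answer: 2011-03-07


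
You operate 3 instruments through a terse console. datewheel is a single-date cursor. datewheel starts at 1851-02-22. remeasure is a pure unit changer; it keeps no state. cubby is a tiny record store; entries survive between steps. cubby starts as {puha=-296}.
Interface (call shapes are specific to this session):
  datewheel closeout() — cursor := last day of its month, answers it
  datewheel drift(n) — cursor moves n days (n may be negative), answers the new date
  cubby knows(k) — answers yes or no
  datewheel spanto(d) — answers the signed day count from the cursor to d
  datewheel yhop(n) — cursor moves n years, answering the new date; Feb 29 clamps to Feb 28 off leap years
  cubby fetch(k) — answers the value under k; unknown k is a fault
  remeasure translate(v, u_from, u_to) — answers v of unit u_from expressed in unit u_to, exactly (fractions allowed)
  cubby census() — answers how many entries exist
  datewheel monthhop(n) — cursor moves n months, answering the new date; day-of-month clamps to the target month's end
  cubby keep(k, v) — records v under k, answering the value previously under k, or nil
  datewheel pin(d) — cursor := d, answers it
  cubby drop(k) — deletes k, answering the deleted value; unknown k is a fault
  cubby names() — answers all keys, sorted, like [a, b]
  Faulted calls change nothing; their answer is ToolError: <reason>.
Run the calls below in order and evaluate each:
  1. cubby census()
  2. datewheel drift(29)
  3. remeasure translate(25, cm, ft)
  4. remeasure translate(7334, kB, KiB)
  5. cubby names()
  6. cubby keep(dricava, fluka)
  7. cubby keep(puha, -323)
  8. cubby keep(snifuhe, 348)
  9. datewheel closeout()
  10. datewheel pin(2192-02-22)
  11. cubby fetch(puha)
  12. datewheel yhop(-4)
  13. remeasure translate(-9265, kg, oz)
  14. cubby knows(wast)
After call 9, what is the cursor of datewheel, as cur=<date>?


>> cubby census()
<< 1
>> datewheel drift(29)
<< 1851-03-23
>> remeasure translate(25, cm, ft)
<< 625/762
>> remeasure translate(7334, kB, KiB)
<< 458375/64
>> cubby names()
<< [puha]
>> cubby keep(dricava, fluka)
<< nil
>> cubby keep(puha, -323)
<< -296
>> cubby keep(snifuhe, 348)
<< nil
>> datewheel closeout()
<< 1851-03-31
>> datewheel pin(2192-02-22)
<< 2192-02-22
>> cubby fetch(puha)
<< -323
>> datewheel yhop(-4)
<< 2188-02-22
>> remeasure translate(-9265, kg, oz)
<< -14824000000000/45359237
>> cubby knows(wast)
<< no

Answer: cur=1851-03-31


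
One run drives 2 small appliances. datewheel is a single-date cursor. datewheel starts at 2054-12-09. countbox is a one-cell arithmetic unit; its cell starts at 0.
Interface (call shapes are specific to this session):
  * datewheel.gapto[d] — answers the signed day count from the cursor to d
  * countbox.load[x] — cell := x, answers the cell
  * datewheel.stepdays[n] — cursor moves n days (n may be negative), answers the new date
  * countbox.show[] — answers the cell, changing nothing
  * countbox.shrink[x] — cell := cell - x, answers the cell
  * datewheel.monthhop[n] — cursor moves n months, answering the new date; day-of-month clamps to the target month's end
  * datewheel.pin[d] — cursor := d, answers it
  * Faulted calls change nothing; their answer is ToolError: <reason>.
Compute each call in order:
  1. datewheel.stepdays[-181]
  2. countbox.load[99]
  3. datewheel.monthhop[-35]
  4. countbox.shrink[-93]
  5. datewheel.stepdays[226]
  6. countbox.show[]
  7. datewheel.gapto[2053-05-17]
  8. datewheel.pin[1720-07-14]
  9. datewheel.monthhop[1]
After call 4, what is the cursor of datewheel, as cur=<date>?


Step: datewheel.stepdays[n→-181]
Result: 2054-06-11
Step: countbox.load[x→99]
Result: 99
Step: datewheel.monthhop[n→-35]
Result: 2051-07-11
Step: countbox.shrink[x→-93]
Result: 192
Step: datewheel.stepdays[n→226]
Result: 2052-02-22
Step: countbox.show[]
Result: 192
Step: datewheel.gapto[d→2053-05-17]
Result: 450
Step: datewheel.pin[d→1720-07-14]
Result: 1720-07-14
Step: datewheel.monthhop[n→1]
Result: 1720-08-14

Answer: cur=2051-07-11


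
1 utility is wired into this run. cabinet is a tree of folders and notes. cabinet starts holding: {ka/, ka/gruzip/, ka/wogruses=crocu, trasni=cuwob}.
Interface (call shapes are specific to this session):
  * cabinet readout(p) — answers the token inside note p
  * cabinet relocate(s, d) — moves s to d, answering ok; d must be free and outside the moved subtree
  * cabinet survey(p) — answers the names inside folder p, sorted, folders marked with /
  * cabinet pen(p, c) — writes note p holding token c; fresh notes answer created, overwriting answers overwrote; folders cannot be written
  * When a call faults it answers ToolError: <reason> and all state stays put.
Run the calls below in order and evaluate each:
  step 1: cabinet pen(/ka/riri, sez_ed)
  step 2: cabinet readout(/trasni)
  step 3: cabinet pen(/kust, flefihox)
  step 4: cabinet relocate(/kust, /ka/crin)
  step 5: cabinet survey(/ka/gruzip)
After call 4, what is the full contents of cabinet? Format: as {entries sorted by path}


Answer: {ka/, ka/crin=flefihox, ka/gruzip/, ka/riri=sez_ed, ka/wogruses=crocu, trasni=cuwob}

Derivation:
>>> cabinet pen p=/ka/riri c=sez_ed
[out] created
>>> cabinet readout p=/trasni
[out] cuwob
>>> cabinet pen p=/kust c=flefihox
[out] created
>>> cabinet relocate s=/kust d=/ka/crin
[out] ok
>>> cabinet survey p=/ka/gruzip
[out] []


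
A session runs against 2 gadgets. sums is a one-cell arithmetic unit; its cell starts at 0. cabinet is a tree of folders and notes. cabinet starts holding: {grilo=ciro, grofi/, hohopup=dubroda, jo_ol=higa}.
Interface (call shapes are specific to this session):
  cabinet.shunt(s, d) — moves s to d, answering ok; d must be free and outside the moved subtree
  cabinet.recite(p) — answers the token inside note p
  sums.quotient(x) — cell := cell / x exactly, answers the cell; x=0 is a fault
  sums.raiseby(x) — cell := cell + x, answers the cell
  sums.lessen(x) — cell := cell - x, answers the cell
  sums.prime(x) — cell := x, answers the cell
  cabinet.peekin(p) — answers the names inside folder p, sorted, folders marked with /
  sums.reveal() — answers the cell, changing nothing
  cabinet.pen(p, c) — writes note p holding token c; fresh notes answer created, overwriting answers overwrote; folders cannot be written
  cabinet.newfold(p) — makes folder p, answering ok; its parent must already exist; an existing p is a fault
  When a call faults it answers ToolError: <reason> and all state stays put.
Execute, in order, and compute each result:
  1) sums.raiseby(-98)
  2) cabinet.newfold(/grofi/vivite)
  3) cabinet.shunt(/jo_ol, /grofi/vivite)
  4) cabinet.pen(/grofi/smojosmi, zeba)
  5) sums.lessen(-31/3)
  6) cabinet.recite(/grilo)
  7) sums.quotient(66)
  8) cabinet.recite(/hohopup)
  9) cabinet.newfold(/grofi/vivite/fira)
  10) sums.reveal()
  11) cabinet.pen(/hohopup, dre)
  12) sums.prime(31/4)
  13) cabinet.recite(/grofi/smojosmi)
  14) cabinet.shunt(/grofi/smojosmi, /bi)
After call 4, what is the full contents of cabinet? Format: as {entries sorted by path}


I invoke sums.raiseby passing x=-98, and get -98.
Then cabinet.newfold passing p=/grofi/vivite, and see ok.
Then cabinet.shunt passing s=/jo_ol, d=/grofi/vivite, and get ToolError: exists.
Calling cabinet.pen passing p=/grofi/smojosmi, c=zeba, → created.
Invoking sums.lessen passing x=-31/3, and get -263/3.
Then cabinet.recite passing p=/grilo, — result: ciro.
Using sums.quotient passing x=66, yielding -263/198.
I try cabinet.recite passing p=/hohopup, giving dubroda.
I call cabinet.newfold passing p=/grofi/vivite/fira, and get ok.
Next I call sums.reveal, and observe -263/198.
Next I call cabinet.pen passing p=/hohopup, c=dre, yielding overwrote.
Calling sums.prime passing x=31/4, and see 31/4.
Next I call cabinet.recite passing p=/grofi/smojosmi, and see zeba.
Now I run cabinet.shunt passing s=/grofi/smojosmi, d=/bi, yielding ok.

Answer: {grilo=ciro, grofi/, grofi/smojosmi=zeba, grofi/vivite/, hohopup=dubroda, jo_ol=higa}
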